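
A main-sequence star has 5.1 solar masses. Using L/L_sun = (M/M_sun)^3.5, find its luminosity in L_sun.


L/L_sun = (M/M_sun)^3.5 = 5.1^3.5 = 299.5681

299.5681 L_sun


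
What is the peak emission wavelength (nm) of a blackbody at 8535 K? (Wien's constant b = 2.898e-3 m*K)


lam_max = b / T = 2.898e-3 / 8535 = 3.395e-07 m = 339.5431 nm

339.5431 nm


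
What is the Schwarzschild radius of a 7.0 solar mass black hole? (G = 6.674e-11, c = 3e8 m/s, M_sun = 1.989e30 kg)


M = 7.0 * 1.989e30 kg = 1.3923e+31 kg. rs = 2GM/c^2 = 2 * 6.674e-11 * 1.3923e+31 / (3e8)^2 = 20649.356

20649.356 m


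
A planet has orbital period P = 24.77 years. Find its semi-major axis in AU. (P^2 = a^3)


a = P^(2/3) = 24.77^(2/3) = 8.4974

8.4974 AU


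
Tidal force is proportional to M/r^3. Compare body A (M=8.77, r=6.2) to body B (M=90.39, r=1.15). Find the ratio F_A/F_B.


Ratio = (M1/r1^3) / (M2/r2^3) = (8.77/6.2^3) / (90.39/1.15^3) = 6.192e-04

6.192e-04


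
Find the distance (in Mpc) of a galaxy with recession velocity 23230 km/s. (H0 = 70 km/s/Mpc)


d = v / H0 = 23230 / 70 = 331.8571

331.8571 Mpc


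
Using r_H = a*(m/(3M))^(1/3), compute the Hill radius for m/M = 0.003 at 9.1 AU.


r_H = a * (m/3M)^(1/3) = 9.1 * (0.003/3)^(1/3) = 0.91

0.91 AU


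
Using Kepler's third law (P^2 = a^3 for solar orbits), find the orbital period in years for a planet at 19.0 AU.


P = a^(3/2) = 19.0^1.5 = 82.8191

82.8191 years


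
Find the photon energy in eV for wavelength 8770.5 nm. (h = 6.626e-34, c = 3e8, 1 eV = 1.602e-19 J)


E = hc/lambda = 6.626e-34 * 3e8 / 8.771e-06 = 2.266e-20 J = 0.1415 eV

0.1415 eV


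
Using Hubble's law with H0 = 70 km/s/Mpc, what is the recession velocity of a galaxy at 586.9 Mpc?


v = H0 * d = 70 * 586.9 = 41083.0

41083.0 km/s


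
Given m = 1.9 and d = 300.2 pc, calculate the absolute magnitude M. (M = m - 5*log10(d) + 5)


M = m - 5*log10(d) + 5 = 1.9 - 5*log10(300.2) + 5 = -5.4871

-5.4871


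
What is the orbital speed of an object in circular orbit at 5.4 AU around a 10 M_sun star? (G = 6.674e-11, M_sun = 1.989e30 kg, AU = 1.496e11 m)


v = sqrt(GM/r) = sqrt(6.674e-11 * 1.989e+31 / 8.078e+11) = 40536.6463

40536.6463 m/s


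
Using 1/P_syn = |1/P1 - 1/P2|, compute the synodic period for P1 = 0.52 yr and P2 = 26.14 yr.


1/P_syn = |1/P1 - 1/P2| = |1/0.52 - 1/26.14| => P_syn = 0.5306

0.5306 years


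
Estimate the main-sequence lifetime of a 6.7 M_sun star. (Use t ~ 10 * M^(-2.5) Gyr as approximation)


t = 10 * M^(-2.5) = 10 * 6.7^(-2.5) = 0.0861

0.0861 Gyr


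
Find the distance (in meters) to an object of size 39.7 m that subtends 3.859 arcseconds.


D = size / theta_rad, theta_rad = 3.859 * pi/(180*3600) = 1.871e-05, D = 2.122e+06

2.122e+06 m


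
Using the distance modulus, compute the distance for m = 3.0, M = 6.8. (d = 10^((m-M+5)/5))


d = 10^((m - M + 5)/5) = 10^((3.0 - 6.8 + 5)/5) = 1.7378

1.7378 pc


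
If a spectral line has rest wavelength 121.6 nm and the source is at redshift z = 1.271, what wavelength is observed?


lam_obs = lam_emit * (1 + z) = 121.6 * (1 + 1.271) = 276.1536

276.1536 nm


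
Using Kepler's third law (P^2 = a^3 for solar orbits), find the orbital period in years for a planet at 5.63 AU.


P = a^(3/2) = 5.63^1.5 = 13.3587

13.3587 years


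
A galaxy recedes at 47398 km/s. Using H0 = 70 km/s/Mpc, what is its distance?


d = v / H0 = 47398 / 70 = 677.1143

677.1143 Mpc


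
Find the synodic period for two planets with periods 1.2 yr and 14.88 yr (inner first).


1/P_syn = |1/P1 - 1/P2| = |1/1.2 - 1/14.88| => P_syn = 1.3053

1.3053 years


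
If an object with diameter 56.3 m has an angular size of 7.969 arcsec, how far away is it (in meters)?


D = size / theta_rad, theta_rad = 7.969 * pi/(180*3600) = 3.863e-05, D = 1.457e+06

1.457e+06 m


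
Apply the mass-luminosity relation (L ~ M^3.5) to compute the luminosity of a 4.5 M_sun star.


L/L_sun = (M/M_sun)^3.5 = 4.5^3.5 = 193.3053

193.3053 L_sun


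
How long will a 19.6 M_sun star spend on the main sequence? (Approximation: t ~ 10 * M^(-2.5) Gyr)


t = 10 * M^(-2.5) = 10 * 19.6^(-2.5) = 0.0059

0.0059 Gyr


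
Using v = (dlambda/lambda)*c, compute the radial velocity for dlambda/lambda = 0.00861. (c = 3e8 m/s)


v = (dlambda/lambda) * c = 0.00861 * 3e8 = 2.583e+06

2.583e+06 m/s


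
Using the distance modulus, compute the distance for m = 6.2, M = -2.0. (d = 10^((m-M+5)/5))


d = 10^((m - M + 5)/5) = 10^((6.2 - -2.0 + 5)/5) = 436.5158

436.5158 pc


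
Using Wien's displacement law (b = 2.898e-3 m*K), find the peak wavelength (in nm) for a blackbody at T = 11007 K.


lam_max = b / T = 2.898e-3 / 11007 = 2.633e-07 m = 263.287 nm

263.287 nm


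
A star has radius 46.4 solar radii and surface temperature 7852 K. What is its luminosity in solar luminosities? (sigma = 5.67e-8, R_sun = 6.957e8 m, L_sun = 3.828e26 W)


R = 46.4 * 6.957e8 m = 3.228048e+10 m. L = 4*pi*R^2*sigma*T^4 = 4*pi*(3.228048e+10)^2 * 5.67e-8 * 7852^4 = 2.822240725e+30 W. L/L_sun = 2.822240725e+30 / 3.828e26 = 7372.6247

7372.6247 L_sun


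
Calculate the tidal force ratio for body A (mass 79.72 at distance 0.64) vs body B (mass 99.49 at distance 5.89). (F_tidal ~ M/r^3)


Ratio = (M1/r1^3) / (M2/r2^3) = (79.72/0.64^3) / (99.49/5.89^3) = 624.5883

624.5883


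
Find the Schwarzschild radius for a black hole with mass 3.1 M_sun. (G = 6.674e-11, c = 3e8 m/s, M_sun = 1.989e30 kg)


M = 3.1 * 1.989e30 kg = 6.1659e+30 kg. rs = 2GM/c^2 = 2 * 6.674e-11 * 6.1659e+30 / (3e8)^2 = 9144.7148

9144.7148 m


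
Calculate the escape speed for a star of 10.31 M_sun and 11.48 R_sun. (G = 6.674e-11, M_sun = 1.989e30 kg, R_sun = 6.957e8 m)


M = 10.31 * 1.989e30 kg = 2.050659e+31 kg; R = 11.48 * 6.957e8 m = 7.986636e+09 m. v_esc = sqrt(2GM/R) = sqrt(2 * 6.674e-11 * 2.050659e+31 / 7.986636e+09) = 585427.1741

585427.1741 m/s


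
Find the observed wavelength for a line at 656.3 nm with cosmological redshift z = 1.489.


lam_obs = lam_emit * (1 + z) = 656.3 * (1 + 1.489) = 1633.5307

1633.5307 nm


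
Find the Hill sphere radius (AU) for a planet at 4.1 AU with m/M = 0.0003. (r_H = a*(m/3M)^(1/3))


r_H = a * (m/3M)^(1/3) = 4.1 * (0.0003/3)^(1/3) = 0.1903

0.1903 AU


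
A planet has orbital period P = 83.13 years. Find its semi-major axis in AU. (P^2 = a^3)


a = P^(2/3) = 83.13^(2/3) = 19.0475

19.0475 AU


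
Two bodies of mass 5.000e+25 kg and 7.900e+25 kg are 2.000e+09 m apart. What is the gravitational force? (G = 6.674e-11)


F = G*m1*m2/r^2 = 6.674e-11 * 5.000e+25 * 7.900e+25 / (2.000e+09)^2 = 6.674e-11 * 3.950e+51 / 4.000e+18 = 6.591e+22

6.591e+22 N


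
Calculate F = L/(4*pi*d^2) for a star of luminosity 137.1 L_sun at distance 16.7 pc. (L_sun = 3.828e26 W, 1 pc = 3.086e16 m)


F = L / (4*pi*d^2) = 5.248e+28 / (4*pi*(5.154e+17)^2) = 1.572e-08

1.572e-08 W/m^2


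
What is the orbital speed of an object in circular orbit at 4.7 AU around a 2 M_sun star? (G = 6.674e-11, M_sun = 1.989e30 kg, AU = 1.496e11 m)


v = sqrt(GM/r) = sqrt(6.674e-11 * 3.978e+30 / 7.031e+11) = 19431.6986

19431.6986 m/s


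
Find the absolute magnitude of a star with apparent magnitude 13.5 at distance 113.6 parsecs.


M = m - 5*log10(d) + 5 = 13.5 - 5*log10(113.6) + 5 = 8.2231

8.2231


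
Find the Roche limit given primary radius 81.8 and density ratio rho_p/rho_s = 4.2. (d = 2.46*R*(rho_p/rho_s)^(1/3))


d_Roche = 2.46 * 81.8 * 4.2^(1/3) = 324.667

324.667


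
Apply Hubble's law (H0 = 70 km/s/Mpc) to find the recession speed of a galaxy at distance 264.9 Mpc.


v = H0 * d = 70 * 264.9 = 18543.0

18543.0 km/s


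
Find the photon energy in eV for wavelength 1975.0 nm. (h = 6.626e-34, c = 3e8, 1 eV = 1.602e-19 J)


E = hc/lambda = 6.626e-34 * 3e8 / 1.975e-06 = 1.006e-19 J = 0.6283 eV

0.6283 eV


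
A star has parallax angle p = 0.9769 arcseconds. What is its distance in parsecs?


d = 1/p = 1/0.9769 = 1.0236

1.0236 pc


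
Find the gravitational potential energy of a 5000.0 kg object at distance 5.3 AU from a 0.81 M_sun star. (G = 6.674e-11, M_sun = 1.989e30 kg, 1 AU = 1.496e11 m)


M = 0.81 * 1.989e30 kg = 1.61109e+30 kg; r = 5.3 AU * 1.496e11 m/AU = 7.9288e+11 m. U = -GM*m/r = -(6.674e-11 * 1.61109e+30 * 5000.0) / 7.9288e+11 = -6.781e+11

-6.781e+11 J


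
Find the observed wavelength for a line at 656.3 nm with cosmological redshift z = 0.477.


lam_obs = lam_emit * (1 + z) = 656.3 * (1 + 0.477) = 969.3551

969.3551 nm


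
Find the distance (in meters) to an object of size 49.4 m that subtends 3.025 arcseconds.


D = size / theta_rad, theta_rad = 3.025 * pi/(180*3600) = 1.467e-05, D = 3.368e+06

3.368e+06 m


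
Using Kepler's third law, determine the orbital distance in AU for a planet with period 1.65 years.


a = P^(2/3) = 1.65^(2/3) = 1.3963

1.3963 AU


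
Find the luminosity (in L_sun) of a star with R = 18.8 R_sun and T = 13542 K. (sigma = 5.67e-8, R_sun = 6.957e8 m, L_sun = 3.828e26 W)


R = 18.8 * 6.957e8 m = 1.307916e+10 m. L = 4*pi*R^2*sigma*T^4 = 4*pi*(1.307916e+10)^2 * 5.67e-8 * 13542^4 = 4.099056136e+30 W. L/L_sun = 4.099056136e+30 / 3.828e26 = 10708.0881

10708.0881 L_sun


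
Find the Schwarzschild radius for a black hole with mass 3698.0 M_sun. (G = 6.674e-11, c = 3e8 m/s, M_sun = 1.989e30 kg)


M = 3698.0 * 1.989e30 kg = 7.355322e+33 kg. rs = 2GM/c^2 = 2 * 6.674e-11 * 7.355322e+33 / (3e8)^2 = 1.091e+07

1.091e+07 m


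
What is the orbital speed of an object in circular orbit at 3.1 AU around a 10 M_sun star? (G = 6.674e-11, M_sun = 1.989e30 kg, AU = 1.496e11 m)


v = sqrt(GM/r) = sqrt(6.674e-11 * 1.989e+31 / 4.638e+11) = 53501.2402

53501.2402 m/s


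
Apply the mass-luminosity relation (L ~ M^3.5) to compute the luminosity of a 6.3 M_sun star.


L/L_sun = (M/M_sun)^3.5 = 6.3^3.5 = 627.613

627.613 L_sun


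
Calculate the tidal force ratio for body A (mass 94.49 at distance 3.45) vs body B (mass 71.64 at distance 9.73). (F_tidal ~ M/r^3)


Ratio = (M1/r1^3) / (M2/r2^3) = (94.49/3.45^3) / (71.64/9.73^3) = 29.5877

29.5877


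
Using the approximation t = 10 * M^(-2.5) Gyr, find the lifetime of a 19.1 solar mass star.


t = 10 * M^(-2.5) = 10 * 19.1^(-2.5) = 0.0063

0.0063 Gyr


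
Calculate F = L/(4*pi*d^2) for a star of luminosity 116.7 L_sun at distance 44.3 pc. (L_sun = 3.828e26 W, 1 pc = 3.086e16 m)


F = L / (4*pi*d^2) = 4.467e+28 / (4*pi*(1.367e+18)^2) = 1.902e-09

1.902e-09 W/m^2


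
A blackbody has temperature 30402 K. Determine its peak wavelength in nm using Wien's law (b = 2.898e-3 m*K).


lam_max = b / T = 2.898e-3 / 30402 = 9.532e-08 m = 95.3227 nm

95.3227 nm


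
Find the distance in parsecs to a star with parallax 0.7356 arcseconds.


d = 1/p = 1/0.7356 = 1.3594

1.3594 pc


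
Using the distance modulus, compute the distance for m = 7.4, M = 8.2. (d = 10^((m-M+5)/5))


d = 10^((m - M + 5)/5) = 10^((7.4 - 8.2 + 5)/5) = 6.9183

6.9183 pc


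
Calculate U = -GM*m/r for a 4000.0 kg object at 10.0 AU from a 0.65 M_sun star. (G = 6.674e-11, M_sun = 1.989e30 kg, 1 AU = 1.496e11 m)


M = 0.65 * 1.989e30 kg = 1.29285e+30 kg; r = 10.0 AU * 1.496e11 m/AU = 1.496e+12 m. U = -GM*m/r = -(6.674e-11 * 1.29285e+30 * 4000.0) / 1.496e+12 = -2.307e+11

-2.307e+11 J


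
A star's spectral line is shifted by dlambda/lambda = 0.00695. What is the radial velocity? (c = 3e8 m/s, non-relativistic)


v = (dlambda/lambda) * c = 0.00695 * 3e8 = 2.085e+06

2.085e+06 m/s


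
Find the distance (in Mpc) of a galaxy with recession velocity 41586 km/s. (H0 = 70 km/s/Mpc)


d = v / H0 = 41586 / 70 = 594.0857

594.0857 Mpc


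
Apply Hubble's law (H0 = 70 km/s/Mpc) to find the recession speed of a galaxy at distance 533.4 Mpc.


v = H0 * d = 70 * 533.4 = 37338.0

37338.0 km/s


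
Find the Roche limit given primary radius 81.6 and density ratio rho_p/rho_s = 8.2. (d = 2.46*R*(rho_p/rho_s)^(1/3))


d_Roche = 2.46 * 81.6 * 8.2^(1/3) = 404.7901

404.7901


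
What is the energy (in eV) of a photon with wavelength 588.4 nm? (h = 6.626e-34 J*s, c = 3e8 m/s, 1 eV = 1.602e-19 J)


E = hc/lambda = 6.626e-34 * 3e8 / 5.884e-07 = 3.378e-19 J = 2.1088 eV

2.1088 eV


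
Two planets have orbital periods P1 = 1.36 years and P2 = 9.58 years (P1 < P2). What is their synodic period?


1/P_syn = |1/P1 - 1/P2| = |1/1.36 - 1/9.58| => P_syn = 1.585

1.585 years


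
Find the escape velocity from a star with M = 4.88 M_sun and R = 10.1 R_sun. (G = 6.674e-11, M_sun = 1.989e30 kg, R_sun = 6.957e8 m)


M = 4.88 * 1.989e30 kg = 9.70632e+30 kg; R = 10.1 * 6.957e8 m = 7.02657e+09 m. v_esc = sqrt(2GM/R) = sqrt(2 * 6.674e-11 * 9.70632e+30 / 7.02657e+09) = 429401.654

429401.654 m/s


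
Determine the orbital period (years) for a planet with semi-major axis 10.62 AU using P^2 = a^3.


P = a^(3/2) = 10.62^1.5 = 34.6088

34.6088 years


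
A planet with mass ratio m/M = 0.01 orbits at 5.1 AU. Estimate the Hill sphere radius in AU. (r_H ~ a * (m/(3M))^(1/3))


r_H = a * (m/3M)^(1/3) = 5.1 * (0.01/3)^(1/3) = 0.7618

0.7618 AU


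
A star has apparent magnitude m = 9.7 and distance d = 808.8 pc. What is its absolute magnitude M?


M = m - 5*log10(d) + 5 = 9.7 - 5*log10(808.8) + 5 = 0.1608

0.1608


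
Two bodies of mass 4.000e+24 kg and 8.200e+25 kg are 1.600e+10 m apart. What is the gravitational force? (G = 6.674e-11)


F = G*m1*m2/r^2 = 6.674e-11 * 4.000e+24 * 8.200e+25 / (1.600e+10)^2 = 6.674e-11 * 3.280e+50 / 2.560e+20 = 8.551e+19

8.551e+19 N


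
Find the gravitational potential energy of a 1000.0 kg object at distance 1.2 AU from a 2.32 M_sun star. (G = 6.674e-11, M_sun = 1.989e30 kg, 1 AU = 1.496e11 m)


M = 2.32 * 1.989e30 kg = 4.61448e+30 kg; r = 1.2 AU * 1.496e11 m/AU = 1.7952e+11 m. U = -GM*m/r = -(6.674e-11 * 4.61448e+30 * 1000.0) / 1.7952e+11 = -1.716e+12

-1.716e+12 J


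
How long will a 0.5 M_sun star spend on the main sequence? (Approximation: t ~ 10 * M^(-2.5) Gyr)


t = 10 * M^(-2.5) = 10 * 0.5^(-2.5) = 56.5685

56.5685 Gyr


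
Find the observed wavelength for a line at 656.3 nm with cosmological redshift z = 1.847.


lam_obs = lam_emit * (1 + z) = 656.3 * (1 + 1.847) = 1868.4861

1868.4861 nm


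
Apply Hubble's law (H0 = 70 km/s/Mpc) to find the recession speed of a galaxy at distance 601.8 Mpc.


v = H0 * d = 70 * 601.8 = 42126.0

42126.0 km/s


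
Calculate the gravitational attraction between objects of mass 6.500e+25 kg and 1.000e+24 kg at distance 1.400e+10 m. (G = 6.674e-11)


F = G*m1*m2/r^2 = 6.674e-11 * 6.500e+25 * 1.000e+24 / (1.400e+10)^2 = 6.674e-11 * 6.500e+49 / 1.960e+20 = 2.213e+19

2.213e+19 N


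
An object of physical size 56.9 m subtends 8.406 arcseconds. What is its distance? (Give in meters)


D = size / theta_rad, theta_rad = 8.406 * pi/(180*3600) = 4.075e-05, D = 1.396e+06

1.396e+06 m


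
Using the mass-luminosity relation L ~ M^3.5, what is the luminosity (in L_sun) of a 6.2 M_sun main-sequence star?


L/L_sun = (M/M_sun)^3.5 = 6.2^3.5 = 593.4319

593.4319 L_sun


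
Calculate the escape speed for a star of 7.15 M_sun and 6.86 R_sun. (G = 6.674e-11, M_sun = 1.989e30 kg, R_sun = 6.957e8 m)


M = 7.15 * 1.989e30 kg = 1.422135e+31 kg; R = 6.86 * 6.957e8 m = 4.772502e+09 m. v_esc = sqrt(2GM/R) = sqrt(2 * 6.674e-11 * 1.422135e+31 / 4.772502e+09) = 630674.7619

630674.7619 m/s


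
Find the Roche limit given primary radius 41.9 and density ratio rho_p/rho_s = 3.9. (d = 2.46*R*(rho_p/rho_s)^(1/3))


d_Roche = 2.46 * 41.9 * 3.9^(1/3) = 162.2448

162.2448


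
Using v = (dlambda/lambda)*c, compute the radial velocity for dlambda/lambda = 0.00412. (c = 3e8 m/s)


v = (dlambda/lambda) * c = 0.00412 * 3e8 = 1.236e+06

1.236e+06 m/s


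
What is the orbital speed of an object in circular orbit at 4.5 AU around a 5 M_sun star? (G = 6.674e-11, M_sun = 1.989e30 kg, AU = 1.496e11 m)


v = sqrt(GM/r) = sqrt(6.674e-11 * 9.945e+30 / 6.732e+11) = 31399.5512

31399.5512 m/s


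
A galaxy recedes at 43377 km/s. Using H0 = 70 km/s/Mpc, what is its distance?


d = v / H0 = 43377 / 70 = 619.6714

619.6714 Mpc


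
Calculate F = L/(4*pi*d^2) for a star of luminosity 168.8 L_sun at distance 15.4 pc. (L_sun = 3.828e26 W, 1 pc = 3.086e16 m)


F = L / (4*pi*d^2) = 6.462e+28 / (4*pi*(4.752e+17)^2) = 2.277e-08

2.277e-08 W/m^2


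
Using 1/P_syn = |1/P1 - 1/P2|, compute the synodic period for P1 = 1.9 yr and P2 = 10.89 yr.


1/P_syn = |1/P1 - 1/P2| = |1/1.9 - 1/10.89| => P_syn = 2.3016

2.3016 years


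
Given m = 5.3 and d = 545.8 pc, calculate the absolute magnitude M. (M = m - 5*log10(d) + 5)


M = m - 5*log10(d) + 5 = 5.3 - 5*log10(545.8) + 5 = -3.3852

-3.3852


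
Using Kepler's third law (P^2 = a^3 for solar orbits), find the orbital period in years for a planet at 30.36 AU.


P = a^(3/2) = 30.36^1.5 = 167.2833

167.2833 years


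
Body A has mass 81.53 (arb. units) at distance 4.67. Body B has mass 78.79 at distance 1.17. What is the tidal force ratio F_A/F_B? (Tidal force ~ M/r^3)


Ratio = (M1/r1^3) / (M2/r2^3) = (81.53/4.67^3) / (78.79/1.17^3) = 0.0163

0.0163


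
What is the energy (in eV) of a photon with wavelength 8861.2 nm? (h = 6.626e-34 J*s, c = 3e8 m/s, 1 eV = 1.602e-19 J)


E = hc/lambda = 6.626e-34 * 3e8 / 8.861e-06 = 2.243e-20 J = 0.14 eV

0.14 eV


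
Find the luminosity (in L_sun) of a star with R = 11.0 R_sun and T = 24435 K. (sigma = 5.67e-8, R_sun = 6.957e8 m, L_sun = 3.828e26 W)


R = 11.0 * 6.957e8 m = 7.6527e+09 m. L = 4*pi*R^2*sigma*T^4 = 4*pi*(7.6527e+09)^2 * 5.67e-8 * 24435^4 = 1.487550346e+31 W. L/L_sun = 1.487550346e+31 / 3.828e26 = 38859.7269

38859.7269 L_sun


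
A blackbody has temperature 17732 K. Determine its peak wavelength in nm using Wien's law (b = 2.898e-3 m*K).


lam_max = b / T = 2.898e-3 / 17732 = 1.634e-07 m = 163.4333 nm

163.4333 nm


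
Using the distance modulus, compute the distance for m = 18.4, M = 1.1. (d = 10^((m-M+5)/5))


d = 10^((m - M + 5)/5) = 10^((18.4 - 1.1 + 5)/5) = 28840.315

28840.315 pc


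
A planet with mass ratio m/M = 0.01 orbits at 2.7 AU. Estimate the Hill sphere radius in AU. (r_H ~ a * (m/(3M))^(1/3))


r_H = a * (m/3M)^(1/3) = 2.7 * (0.01/3)^(1/3) = 0.4033

0.4033 AU


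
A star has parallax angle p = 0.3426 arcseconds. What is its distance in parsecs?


d = 1/p = 1/0.3426 = 2.9189

2.9189 pc


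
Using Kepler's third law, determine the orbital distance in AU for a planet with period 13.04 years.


a = P^(2/3) = 13.04^(2/3) = 5.5401

5.5401 AU


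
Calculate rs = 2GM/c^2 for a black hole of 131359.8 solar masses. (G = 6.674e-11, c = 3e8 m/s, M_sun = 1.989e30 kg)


M = 131359.8 * 1.989e30 kg = 2.612746422e+35 kg. rs = 2GM/c^2 = 2 * 6.674e-11 * 2.612746422e+35 / (3e8)^2 = 3.875e+08

3.875e+08 m


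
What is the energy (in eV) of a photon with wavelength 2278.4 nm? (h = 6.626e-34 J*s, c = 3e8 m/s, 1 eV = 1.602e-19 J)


E = hc/lambda = 6.626e-34 * 3e8 / 2.278e-06 = 8.725e-20 J = 0.5446 eV

0.5446 eV


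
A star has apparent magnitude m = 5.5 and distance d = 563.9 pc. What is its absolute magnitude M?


M = m - 5*log10(d) + 5 = 5.5 - 5*log10(563.9) + 5 = -3.256

-3.256


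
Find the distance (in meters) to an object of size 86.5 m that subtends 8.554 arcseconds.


D = size / theta_rad, theta_rad = 8.554 * pi/(180*3600) = 4.147e-05, D = 2.086e+06

2.086e+06 m


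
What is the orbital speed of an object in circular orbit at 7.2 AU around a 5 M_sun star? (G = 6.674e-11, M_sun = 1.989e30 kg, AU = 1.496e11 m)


v = sqrt(GM/r) = sqrt(6.674e-11 * 9.945e+30 / 1.077e+12) = 24823.5249

24823.5249 m/s


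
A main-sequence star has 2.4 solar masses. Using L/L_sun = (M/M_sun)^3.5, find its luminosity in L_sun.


L/L_sun = (M/M_sun)^3.5 = 2.4^3.5 = 21.416

21.416 L_sun


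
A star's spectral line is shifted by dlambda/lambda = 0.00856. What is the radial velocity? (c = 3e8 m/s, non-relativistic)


v = (dlambda/lambda) * c = 0.00856 * 3e8 = 2.568e+06

2.568e+06 m/s


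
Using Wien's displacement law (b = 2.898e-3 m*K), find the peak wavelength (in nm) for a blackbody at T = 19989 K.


lam_max = b / T = 2.898e-3 / 19989 = 1.450e-07 m = 144.9797 nm

144.9797 nm


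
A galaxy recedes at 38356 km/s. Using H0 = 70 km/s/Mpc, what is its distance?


d = v / H0 = 38356 / 70 = 547.9429

547.9429 Mpc


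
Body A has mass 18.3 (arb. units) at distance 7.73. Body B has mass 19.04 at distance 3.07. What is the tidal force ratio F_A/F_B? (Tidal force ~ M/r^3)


Ratio = (M1/r1^3) / (M2/r2^3) = (18.3/7.73^3) / (19.04/3.07^3) = 0.0602

0.0602


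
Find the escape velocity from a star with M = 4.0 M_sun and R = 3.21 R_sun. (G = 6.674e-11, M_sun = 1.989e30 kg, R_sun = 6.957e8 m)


M = 4.0 * 1.989e30 kg = 7.956e+30 kg; R = 3.21 * 6.957e8 m = 2.233197e+09 m. v_esc = sqrt(2GM/R) = sqrt(2 * 6.674e-11 * 7.956e+30 / 2.233197e+09) = 689591.609

689591.609 m/s


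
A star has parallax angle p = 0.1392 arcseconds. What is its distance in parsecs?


d = 1/p = 1/0.1392 = 7.1839

7.1839 pc


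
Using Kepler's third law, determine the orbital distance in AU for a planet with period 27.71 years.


a = P^(2/3) = 27.71^(2/3) = 9.1571

9.1571 AU


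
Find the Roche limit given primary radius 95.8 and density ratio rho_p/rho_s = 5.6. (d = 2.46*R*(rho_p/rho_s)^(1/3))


d_Roche = 2.46 * 95.8 * 5.6^(1/3) = 418.5011

418.5011


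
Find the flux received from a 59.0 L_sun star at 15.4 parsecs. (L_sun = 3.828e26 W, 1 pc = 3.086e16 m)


F = L / (4*pi*d^2) = 2.259e+28 / (4*pi*(4.752e+17)^2) = 7.958e-09

7.958e-09 W/m^2


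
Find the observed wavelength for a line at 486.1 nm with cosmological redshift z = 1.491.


lam_obs = lam_emit * (1 + z) = 486.1 * (1 + 1.491) = 1210.8751

1210.8751 nm


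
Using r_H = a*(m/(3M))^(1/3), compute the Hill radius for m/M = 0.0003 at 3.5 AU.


r_H = a * (m/3M)^(1/3) = 3.5 * (0.0003/3)^(1/3) = 0.1625

0.1625 AU


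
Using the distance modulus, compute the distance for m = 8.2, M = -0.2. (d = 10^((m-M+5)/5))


d = 10^((m - M + 5)/5) = 10^((8.2 - -0.2 + 5)/5) = 478.6301

478.6301 pc


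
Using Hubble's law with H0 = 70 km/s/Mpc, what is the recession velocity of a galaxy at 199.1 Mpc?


v = H0 * d = 70 * 199.1 = 13937.0

13937.0 km/s


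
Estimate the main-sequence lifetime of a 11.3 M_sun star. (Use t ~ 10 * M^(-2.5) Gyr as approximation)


t = 10 * M^(-2.5) = 10 * 11.3^(-2.5) = 0.0233

0.0233 Gyr


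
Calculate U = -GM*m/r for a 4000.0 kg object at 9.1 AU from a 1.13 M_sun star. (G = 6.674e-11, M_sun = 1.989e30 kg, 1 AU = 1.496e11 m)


M = 1.13 * 1.989e30 kg = 2.24757e+30 kg; r = 9.1 AU * 1.496e11 m/AU = 1.36136e+12 m. U = -GM*m/r = -(6.674e-11 * 2.24757e+30 * 4000.0) / 1.36136e+12 = -4.407e+11

-4.407e+11 J


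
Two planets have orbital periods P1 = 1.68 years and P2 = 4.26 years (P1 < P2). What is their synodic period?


1/P_syn = |1/P1 - 1/P2| = |1/1.68 - 1/4.26| => P_syn = 2.774

2.774 years


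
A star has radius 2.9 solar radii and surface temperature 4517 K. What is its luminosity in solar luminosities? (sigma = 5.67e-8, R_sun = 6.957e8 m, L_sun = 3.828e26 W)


R = 2.9 * 6.957e8 m = 2.01753e+09 m. L = 4*pi*R^2*sigma*T^4 = 4*pi*(2.01753e+09)^2 * 5.67e-8 * 4517^4 = 1.207350281e+27 W. L/L_sun = 1.207350281e+27 / 3.828e26 = 3.154

3.154 L_sun


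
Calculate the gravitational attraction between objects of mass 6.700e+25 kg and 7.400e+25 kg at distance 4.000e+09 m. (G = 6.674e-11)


F = G*m1*m2/r^2 = 6.674e-11 * 6.700e+25 * 7.400e+25 / (4.000e+09)^2 = 6.674e-11 * 4.958e+51 / 1.600e+19 = 2.068e+22

2.068e+22 N


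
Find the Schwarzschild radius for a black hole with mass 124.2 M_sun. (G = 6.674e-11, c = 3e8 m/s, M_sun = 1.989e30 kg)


M = 124.2 * 1.989e30 kg = 2.470338e+32 kg. rs = 2GM/c^2 = 2 * 6.674e-11 * 2.470338e+32 / (3e8)^2 = 366378.5736

366378.5736 m


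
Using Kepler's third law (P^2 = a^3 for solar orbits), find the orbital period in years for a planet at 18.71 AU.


P = a^(3/2) = 18.71^1.5 = 80.9302

80.9302 years


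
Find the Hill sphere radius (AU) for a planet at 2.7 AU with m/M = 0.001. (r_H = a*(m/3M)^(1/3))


r_H = a * (m/3M)^(1/3) = 2.7 * (0.001/3)^(1/3) = 0.1872

0.1872 AU


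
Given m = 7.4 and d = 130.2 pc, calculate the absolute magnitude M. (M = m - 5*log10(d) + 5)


M = m - 5*log10(d) + 5 = 7.4 - 5*log10(130.2) + 5 = 1.8269

1.8269


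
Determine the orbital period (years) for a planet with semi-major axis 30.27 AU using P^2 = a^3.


P = a^(3/2) = 30.27^1.5 = 166.54

166.54 years


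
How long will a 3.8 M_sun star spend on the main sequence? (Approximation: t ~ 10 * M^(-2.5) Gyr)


t = 10 * M^(-2.5) = 10 * 3.8^(-2.5) = 0.3553

0.3553 Gyr


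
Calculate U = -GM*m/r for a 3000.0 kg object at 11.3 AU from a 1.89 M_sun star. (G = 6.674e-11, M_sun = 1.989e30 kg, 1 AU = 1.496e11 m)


M = 1.89 * 1.989e30 kg = 3.75921e+30 kg; r = 11.3 AU * 1.496e11 m/AU = 1.69048e+12 m. U = -GM*m/r = -(6.674e-11 * 3.75921e+30 * 3000.0) / 1.69048e+12 = -4.452e+11

-4.452e+11 J


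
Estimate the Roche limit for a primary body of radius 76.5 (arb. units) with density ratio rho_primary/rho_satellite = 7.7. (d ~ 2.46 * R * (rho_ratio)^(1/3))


d_Roche = 2.46 * 76.5 * 7.7^(1/3) = 371.6152

371.6152


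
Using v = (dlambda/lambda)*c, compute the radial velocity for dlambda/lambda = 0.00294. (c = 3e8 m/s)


v = (dlambda/lambda) * c = 0.00294 * 3e8 = 882000.0

882000.0 m/s


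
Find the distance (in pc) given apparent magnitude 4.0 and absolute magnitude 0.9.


d = 10^((m - M + 5)/5) = 10^((4.0 - 0.9 + 5)/5) = 41.6869

41.6869 pc


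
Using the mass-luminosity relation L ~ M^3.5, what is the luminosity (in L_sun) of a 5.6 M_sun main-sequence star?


L/L_sun = (M/M_sun)^3.5 = 5.6^3.5 = 415.5833

415.5833 L_sun


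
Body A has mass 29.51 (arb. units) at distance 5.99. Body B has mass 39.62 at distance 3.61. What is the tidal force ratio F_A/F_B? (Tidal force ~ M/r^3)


Ratio = (M1/r1^3) / (M2/r2^3) = (29.51/5.99^3) / (39.62/3.61^3) = 0.163

0.163


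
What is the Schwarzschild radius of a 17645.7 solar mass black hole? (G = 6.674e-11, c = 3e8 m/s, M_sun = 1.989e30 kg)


M = 17645.7 * 1.989e30 kg = 3.50972973e+34 kg. rs = 2GM/c^2 = 2 * 6.674e-11 * 3.50972973e+34 / (3e8)^2 = 5.205e+07

5.205e+07 m


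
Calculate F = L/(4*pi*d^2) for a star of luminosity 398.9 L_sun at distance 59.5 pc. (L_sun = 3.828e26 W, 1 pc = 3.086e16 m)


F = L / (4*pi*d^2) = 1.527e+29 / (4*pi*(1.836e+18)^2) = 3.604e-09

3.604e-09 W/m^2


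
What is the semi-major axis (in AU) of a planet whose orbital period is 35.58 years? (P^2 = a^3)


a = P^(2/3) = 35.58^(2/3) = 10.8178

10.8178 AU


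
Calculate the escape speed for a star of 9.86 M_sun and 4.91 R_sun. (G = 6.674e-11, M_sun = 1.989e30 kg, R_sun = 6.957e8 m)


M = 9.86 * 1.989e30 kg = 1.961154e+31 kg; R = 4.91 * 6.957e8 m = 3.415887e+09 m. v_esc = sqrt(2GM/R) = sqrt(2 * 6.674e-11 * 1.961154e+31 / 3.415887e+09) = 875411.4048

875411.4048 m/s


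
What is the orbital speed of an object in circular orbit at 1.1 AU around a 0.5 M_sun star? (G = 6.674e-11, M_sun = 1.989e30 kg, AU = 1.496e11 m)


v = sqrt(GM/r) = sqrt(6.674e-11 * 9.945e+29 / 1.646e+11) = 20083.2205

20083.2205 m/s


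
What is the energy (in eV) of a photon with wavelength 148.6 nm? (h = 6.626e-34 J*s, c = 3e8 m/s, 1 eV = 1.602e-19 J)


E = hc/lambda = 6.626e-34 * 3e8 / 1.486e-07 = 1.338e-18 J = 8.3501 eV

8.3501 eV


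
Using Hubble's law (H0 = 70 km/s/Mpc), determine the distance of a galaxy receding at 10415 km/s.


d = v / H0 = 10415 / 70 = 148.7857

148.7857 Mpc


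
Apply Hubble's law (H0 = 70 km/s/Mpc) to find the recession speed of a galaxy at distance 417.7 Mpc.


v = H0 * d = 70 * 417.7 = 29239.0

29239.0 km/s


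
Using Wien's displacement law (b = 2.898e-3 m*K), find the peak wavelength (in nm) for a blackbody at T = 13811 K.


lam_max = b / T = 2.898e-3 / 13811 = 2.098e-07 m = 209.8327 nm

209.8327 nm


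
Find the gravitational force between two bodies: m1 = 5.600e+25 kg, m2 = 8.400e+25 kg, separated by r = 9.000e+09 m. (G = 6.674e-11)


F = G*m1*m2/r^2 = 6.674e-11 * 5.600e+25 * 8.400e+25 / (9.000e+09)^2 = 6.674e-11 * 4.704e+51 / 8.100e+19 = 3.876e+21

3.876e+21 N


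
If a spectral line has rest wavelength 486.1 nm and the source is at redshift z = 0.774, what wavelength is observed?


lam_obs = lam_emit * (1 + z) = 486.1 * (1 + 0.774) = 862.3414

862.3414 nm


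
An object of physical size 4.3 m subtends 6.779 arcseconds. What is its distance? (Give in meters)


D = size / theta_rad, theta_rad = 6.779 * pi/(180*3600) = 3.287e-05, D = 130836.2099

130836.2099 m


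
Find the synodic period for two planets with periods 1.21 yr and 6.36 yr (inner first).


1/P_syn = |1/P1 - 1/P2| = |1/1.21 - 1/6.36| => P_syn = 1.4943

1.4943 years


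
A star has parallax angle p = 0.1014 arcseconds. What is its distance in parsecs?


d = 1/p = 1/0.1014 = 9.8619

9.8619 pc


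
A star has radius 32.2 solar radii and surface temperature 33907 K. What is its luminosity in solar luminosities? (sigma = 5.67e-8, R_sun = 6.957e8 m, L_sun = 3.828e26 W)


R = 32.2 * 6.957e8 m = 2.240154e+10 m. L = 4*pi*R^2*sigma*T^4 = 4*pi*(2.240154e+10)^2 * 5.67e-8 * 33907^4 = 4.726135165e+32 W. L/L_sun = 4.726135165e+32 / 3.828e26 = 1.235e+06

1.235e+06 L_sun


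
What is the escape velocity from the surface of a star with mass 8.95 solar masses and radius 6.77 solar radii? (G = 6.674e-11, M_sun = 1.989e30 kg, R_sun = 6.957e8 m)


M = 8.95 * 1.989e30 kg = 1.780155e+31 kg; R = 6.77 * 6.957e8 m = 4.709889e+09 m. v_esc = sqrt(2GM/R) = sqrt(2 * 6.674e-11 * 1.780155e+31 / 4.709889e+09) = 710283.4119

710283.4119 m/s


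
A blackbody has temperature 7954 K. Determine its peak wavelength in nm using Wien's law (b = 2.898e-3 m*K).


lam_max = b / T = 2.898e-3 / 7954 = 3.643e-07 m = 364.345 nm

364.345 nm


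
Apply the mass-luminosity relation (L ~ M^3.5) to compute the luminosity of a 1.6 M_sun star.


L/L_sun = (M/M_sun)^3.5 = 1.6^3.5 = 5.1811

5.1811 L_sun


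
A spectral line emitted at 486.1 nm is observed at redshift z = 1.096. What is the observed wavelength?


lam_obs = lam_emit * (1 + z) = 486.1 * (1 + 1.096) = 1018.8656

1018.8656 nm


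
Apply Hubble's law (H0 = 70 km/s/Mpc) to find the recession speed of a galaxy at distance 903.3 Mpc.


v = H0 * d = 70 * 903.3 = 63231.0

63231.0 km/s


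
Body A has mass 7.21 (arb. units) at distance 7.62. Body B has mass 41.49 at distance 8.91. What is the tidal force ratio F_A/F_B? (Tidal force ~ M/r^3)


Ratio = (M1/r1^3) / (M2/r2^3) = (7.21/7.62^3) / (41.49/8.91^3) = 0.2778

0.2778


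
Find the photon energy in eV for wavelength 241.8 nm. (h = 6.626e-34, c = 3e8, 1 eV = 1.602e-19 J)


E = hc/lambda = 6.626e-34 * 3e8 / 2.418e-07 = 8.221e-19 J = 5.1316 eV

5.1316 eV


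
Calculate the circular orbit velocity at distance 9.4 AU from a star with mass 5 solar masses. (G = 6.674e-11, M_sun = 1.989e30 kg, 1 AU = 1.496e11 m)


v = sqrt(GM/r) = sqrt(6.674e-11 * 9.945e+30 / 1.406e+12) = 21725.2995

21725.2995 m/s


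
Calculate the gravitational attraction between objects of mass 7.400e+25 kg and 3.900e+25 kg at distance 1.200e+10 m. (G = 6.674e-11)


F = G*m1*m2/r^2 = 6.674e-11 * 7.400e+25 * 3.900e+25 / (1.200e+10)^2 = 6.674e-11 * 2.886e+51 / 1.440e+20 = 1.338e+21

1.338e+21 N


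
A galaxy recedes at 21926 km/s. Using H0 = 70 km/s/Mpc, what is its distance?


d = v / H0 = 21926 / 70 = 313.2286

313.2286 Mpc


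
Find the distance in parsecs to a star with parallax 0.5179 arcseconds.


d = 1/p = 1/0.5179 = 1.9309

1.9309 pc


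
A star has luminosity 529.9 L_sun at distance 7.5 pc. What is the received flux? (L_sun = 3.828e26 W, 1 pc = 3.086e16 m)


F = L / (4*pi*d^2) = 2.028e+29 / (4*pi*(2.314e+17)^2) = 3.013e-07

3.013e-07 W/m^2


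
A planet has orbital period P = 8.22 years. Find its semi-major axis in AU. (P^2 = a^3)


a = P^(2/3) = 8.22^(2/3) = 4.073

4.073 AU


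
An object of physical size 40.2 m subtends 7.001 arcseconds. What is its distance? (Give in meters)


D = size / theta_rad, theta_rad = 7.001 * pi/(180*3600) = 3.394e-05, D = 1.184e+06

1.184e+06 m


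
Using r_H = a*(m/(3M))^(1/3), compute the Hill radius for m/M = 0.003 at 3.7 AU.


r_H = a * (m/3M)^(1/3) = 3.7 * (0.003/3)^(1/3) = 0.37

0.37 AU


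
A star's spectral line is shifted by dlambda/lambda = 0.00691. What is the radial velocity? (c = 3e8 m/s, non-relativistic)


v = (dlambda/lambda) * c = 0.00691 * 3e8 = 2.073e+06

2.073e+06 m/s


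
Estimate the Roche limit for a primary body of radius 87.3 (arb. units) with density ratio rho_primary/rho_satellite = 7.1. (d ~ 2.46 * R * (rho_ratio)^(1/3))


d_Roche = 2.46 * 87.3 * 7.1^(1/3) = 412.7643

412.7643


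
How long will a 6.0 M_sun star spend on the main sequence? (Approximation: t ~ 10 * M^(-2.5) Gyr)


t = 10 * M^(-2.5) = 10 * 6.0^(-2.5) = 0.1134

0.1134 Gyr


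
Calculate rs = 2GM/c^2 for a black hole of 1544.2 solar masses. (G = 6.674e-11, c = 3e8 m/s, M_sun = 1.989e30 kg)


M = 1544.2 * 1.989e30 kg = 3.0714138e+33 kg. rs = 2GM/c^2 = 2 * 6.674e-11 * 3.0714138e+33 / (3e8)^2 = 4.555e+06

4.555e+06 m


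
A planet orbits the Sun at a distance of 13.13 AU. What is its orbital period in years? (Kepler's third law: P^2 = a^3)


P = a^(3/2) = 13.13^1.5 = 47.577

47.577 years


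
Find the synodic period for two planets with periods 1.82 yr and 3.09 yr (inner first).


1/P_syn = |1/P1 - 1/P2| = |1/1.82 - 1/3.09| => P_syn = 4.4282

4.4282 years


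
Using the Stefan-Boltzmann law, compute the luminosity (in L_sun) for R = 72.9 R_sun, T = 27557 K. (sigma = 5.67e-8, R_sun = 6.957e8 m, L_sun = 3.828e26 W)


R = 72.9 * 6.957e8 m = 5.071653e+10 m. L = 4*pi*R^2*sigma*T^4 = 4*pi*(5.071653e+10)^2 * 5.67e-8 * 27557^4 = 1.056865524e+33 W. L/L_sun = 1.056865524e+33 / 3.828e26 = 2.761e+06

2.761e+06 L_sun


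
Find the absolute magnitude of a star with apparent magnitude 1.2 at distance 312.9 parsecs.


M = m - 5*log10(d) + 5 = 1.2 - 5*log10(312.9) + 5 = -6.277

-6.277


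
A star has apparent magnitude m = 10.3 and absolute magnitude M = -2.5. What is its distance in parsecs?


d = 10^((m - M + 5)/5) = 10^((10.3 - -2.5 + 5)/5) = 3630.7805

3630.7805 pc


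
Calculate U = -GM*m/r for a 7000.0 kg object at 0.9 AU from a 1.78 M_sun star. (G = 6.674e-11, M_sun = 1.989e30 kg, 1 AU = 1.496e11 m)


M = 1.78 * 1.989e30 kg = 3.54042e+30 kg; r = 0.9 AU * 1.496e11 m/AU = 1.3464e+11 m. U = -GM*m/r = -(6.674e-11 * 3.54042e+30 * 7000.0) / 1.3464e+11 = -1.228e+13

-1.228e+13 J


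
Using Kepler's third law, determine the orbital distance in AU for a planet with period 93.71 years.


a = P^(2/3) = 93.71^(2/3) = 20.6312

20.6312 AU


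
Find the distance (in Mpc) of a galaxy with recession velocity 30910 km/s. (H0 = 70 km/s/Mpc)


d = v / H0 = 30910 / 70 = 441.5714

441.5714 Mpc


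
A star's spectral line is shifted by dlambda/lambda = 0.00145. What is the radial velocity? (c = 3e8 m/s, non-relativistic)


v = (dlambda/lambda) * c = 0.00145 * 3e8 = 435000.0

435000.0 m/s


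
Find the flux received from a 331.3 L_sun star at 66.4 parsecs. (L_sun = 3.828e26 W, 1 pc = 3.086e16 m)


F = L / (4*pi*d^2) = 1.268e+29 / (4*pi*(2.049e+18)^2) = 2.404e-09

2.404e-09 W/m^2


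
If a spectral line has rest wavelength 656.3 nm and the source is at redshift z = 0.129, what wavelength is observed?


lam_obs = lam_emit * (1 + z) = 656.3 * (1 + 0.129) = 740.9627

740.9627 nm


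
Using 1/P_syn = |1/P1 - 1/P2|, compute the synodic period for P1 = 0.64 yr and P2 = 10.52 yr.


1/P_syn = |1/P1 - 1/P2| = |1/0.64 - 1/10.52| => P_syn = 0.6815

0.6815 years


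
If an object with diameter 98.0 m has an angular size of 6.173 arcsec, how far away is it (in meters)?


D = size / theta_rad, theta_rad = 6.173 * pi/(180*3600) = 2.993e-05, D = 3.275e+06

3.275e+06 m


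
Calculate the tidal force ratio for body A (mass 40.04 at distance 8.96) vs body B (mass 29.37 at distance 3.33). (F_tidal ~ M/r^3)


Ratio = (M1/r1^3) / (M2/r2^3) = (40.04/8.96^3) / (29.37/3.33^3) = 0.07

0.07


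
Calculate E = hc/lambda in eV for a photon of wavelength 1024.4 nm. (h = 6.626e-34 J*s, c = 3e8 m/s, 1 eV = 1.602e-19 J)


E = hc/lambda = 6.626e-34 * 3e8 / 1.024e-06 = 1.940e-19 J = 1.2113 eV

1.2113 eV


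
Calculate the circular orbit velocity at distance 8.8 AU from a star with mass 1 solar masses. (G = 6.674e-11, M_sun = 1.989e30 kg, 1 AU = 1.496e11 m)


v = sqrt(GM/r) = sqrt(6.674e-11 * 1.989e+30 / 1.316e+12) = 10041.6102

10041.6102 m/s


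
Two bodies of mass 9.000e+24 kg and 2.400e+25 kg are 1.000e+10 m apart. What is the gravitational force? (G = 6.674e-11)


F = G*m1*m2/r^2 = 6.674e-11 * 9.000e+24 * 2.400e+25 / (1.000e+10)^2 = 6.674e-11 * 2.160e+50 / 1.000e+20 = 1.442e+20

1.442e+20 N


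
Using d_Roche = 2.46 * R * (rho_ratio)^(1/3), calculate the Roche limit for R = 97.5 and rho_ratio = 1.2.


d_Roche = 2.46 * 97.5 * 1.2^(1/3) = 254.8787

254.8787


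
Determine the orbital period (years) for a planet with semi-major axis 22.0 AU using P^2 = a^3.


P = a^(3/2) = 22.0^1.5 = 103.1891

103.1891 years


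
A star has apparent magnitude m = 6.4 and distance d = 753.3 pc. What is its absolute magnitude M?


M = m - 5*log10(d) + 5 = 6.4 - 5*log10(753.3) + 5 = -2.9848

-2.9848


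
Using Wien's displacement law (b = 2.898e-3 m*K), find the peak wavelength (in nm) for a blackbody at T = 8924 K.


lam_max = b / T = 2.898e-3 / 8924 = 3.247e-07 m = 324.7423 nm

324.7423 nm


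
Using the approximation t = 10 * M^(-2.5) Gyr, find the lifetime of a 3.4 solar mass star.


t = 10 * M^(-2.5) = 10 * 3.4^(-2.5) = 0.4691

0.4691 Gyr


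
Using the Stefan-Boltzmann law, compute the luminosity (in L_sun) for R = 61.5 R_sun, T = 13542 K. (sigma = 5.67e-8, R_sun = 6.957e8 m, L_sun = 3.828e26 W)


R = 61.5 * 6.957e8 m = 4.278555e+10 m. L = 4*pi*R^2*sigma*T^4 = 4*pi*(4.278555e+10)^2 * 5.67e-8 * 13542^4 = 4.38650268e+31 W. L/L_sun = 4.38650268e+31 / 3.828e26 = 114589.9342

114589.9342 L_sun


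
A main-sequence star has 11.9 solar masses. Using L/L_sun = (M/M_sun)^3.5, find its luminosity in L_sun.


L/L_sun = (M/M_sun)^3.5 = 11.9^3.5 = 5813.188

5813.188 L_sun


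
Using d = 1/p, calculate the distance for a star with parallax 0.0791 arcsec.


d = 1/p = 1/0.0791 = 12.6422

12.6422 pc


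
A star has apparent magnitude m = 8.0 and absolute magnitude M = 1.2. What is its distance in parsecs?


d = 10^((m - M + 5)/5) = 10^((8.0 - 1.2 + 5)/5) = 229.0868

229.0868 pc


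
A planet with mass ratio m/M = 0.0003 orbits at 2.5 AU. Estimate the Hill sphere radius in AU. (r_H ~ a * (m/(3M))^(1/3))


r_H = a * (m/3M)^(1/3) = 2.5 * (0.0003/3)^(1/3) = 0.116

0.116 AU


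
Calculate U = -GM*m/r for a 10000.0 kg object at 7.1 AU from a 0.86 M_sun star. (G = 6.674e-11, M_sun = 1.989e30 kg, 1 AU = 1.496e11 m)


M = 0.86 * 1.989e30 kg = 1.71054e+30 kg; r = 7.1 AU * 1.496e11 m/AU = 1.06216e+12 m. U = -GM*m/r = -(6.674e-11 * 1.71054e+30 * 10000.0) / 1.06216e+12 = -1.075e+12

-1.075e+12 J


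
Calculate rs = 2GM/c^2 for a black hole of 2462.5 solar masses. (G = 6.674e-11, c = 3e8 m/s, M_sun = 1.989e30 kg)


M = 2462.5 * 1.989e30 kg = 4.8979125e+33 kg. rs = 2GM/c^2 = 2 * 6.674e-11 * 4.8979125e+33 / (3e8)^2 = 7.264e+06

7.264e+06 m


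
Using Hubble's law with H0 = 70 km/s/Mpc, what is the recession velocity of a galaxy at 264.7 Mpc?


v = H0 * d = 70 * 264.7 = 18529.0

18529.0 km/s
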